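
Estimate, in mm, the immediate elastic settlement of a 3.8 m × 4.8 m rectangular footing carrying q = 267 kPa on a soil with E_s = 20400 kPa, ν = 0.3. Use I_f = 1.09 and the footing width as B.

Immediate (elastic) settlement: S_e = q·B·(1−ν²)/E_s · I_f.
S_e = 267 × 3.8 × (1 − 0.3²) / 20400 × 1.09
    = 267 × 3.8 × 0.91 / 20400 × 1.09
    = 0.04933 m = 49.33 mm

S_e ≈ 49.3 mm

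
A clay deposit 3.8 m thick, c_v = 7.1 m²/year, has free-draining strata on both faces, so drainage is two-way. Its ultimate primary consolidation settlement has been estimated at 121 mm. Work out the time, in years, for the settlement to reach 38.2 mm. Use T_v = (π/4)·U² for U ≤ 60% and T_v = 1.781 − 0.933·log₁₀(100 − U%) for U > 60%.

t ≈ 0.0398 years

Drainage path length: H_d = H/2 = 1.9 m (double drainage).
U = S(t)/S_ult = 38.2/121 = 0.3157.
U ≤ 60%: T_v = (π/4)·U² = (π/4)×0.3157² = 0.078279.
t = T_v·H_d²/c_v = 0.078279×1.9²/7.1 = 0.0398 years.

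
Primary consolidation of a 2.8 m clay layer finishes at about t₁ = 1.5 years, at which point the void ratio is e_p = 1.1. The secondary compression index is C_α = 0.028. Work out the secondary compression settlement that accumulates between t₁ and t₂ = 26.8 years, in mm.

S_s ≈ 46.7 mm

Secondary compression: S_s = C_α·H/(1+e_p)·log₁₀(t₂/t₁)
S_s = 0.028×2.8/(1+1.1)×log₁₀(26.8/1.5)
    = 0.03733 × 1.252 = 0.04674 m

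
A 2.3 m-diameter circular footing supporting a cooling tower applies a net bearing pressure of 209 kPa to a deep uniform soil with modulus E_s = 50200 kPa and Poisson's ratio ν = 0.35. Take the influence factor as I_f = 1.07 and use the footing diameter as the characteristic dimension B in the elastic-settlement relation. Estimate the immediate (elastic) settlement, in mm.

S_e ≈ 8.99 mm

Immediate (elastic) settlement: S_e = q·B·(1−ν²)/E_s · I_f.
S_e = 209 × 2.3 × (1 − 0.35²) / 50200 × 1.07
    = 209 × 2.3 × 0.8775 / 50200 × 1.07
    = 0.008991 m = 8.991 mm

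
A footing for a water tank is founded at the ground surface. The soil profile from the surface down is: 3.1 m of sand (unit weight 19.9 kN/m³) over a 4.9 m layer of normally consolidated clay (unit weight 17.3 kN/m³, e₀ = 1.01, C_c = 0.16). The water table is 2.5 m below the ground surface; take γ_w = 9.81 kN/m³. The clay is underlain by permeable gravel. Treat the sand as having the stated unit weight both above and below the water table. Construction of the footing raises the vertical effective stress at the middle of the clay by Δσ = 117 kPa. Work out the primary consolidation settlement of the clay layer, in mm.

S_c ≈ 160 mm

Mid-depth of clay below the ground surface: z = 3.1 + 4.9/2 = 5.55 m.
Total vertical stress at mid-clay: σ_v = 19.9×3.1 + 17.3×2.45 = 104.08 kPa.
Pore pressure: u = 9.81×(5.55 − 2.5) = 29.921 kPa.
Initial effective stress: σ'_0 = σ_v − u = 104.08 − 29.921 = 74.159 kPa.
Final effective stress: σ'_f = σ'_0 + Δσ = 74.159 + 117 = 191.16 kPa.
Normally consolidated clay, so the full stress increment lies on the virgin compression line:
S_c = C_c·H/(1+e₀)·log₁₀(σ'_f/σ'_0) = 0.16×4.9/(1+1.01)×log₁₀(191.16/74.159)
    = 0.39005 × 0.41123 = 0.1604 m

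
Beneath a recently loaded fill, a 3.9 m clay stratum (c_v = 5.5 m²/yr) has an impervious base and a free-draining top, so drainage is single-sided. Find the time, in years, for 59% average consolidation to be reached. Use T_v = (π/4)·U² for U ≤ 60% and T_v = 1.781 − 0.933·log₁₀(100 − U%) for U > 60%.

Drainage path length: H_d = H = 3.9 m (single drainage).
U ≤ 60%: T_v = (π/4)·U² = (π/4)×0.59² = 0.2734.
t = T_v·H_d²/c_v = 0.2734×3.9²/5.5 = 0.7561 years.

t ≈ 0.756 years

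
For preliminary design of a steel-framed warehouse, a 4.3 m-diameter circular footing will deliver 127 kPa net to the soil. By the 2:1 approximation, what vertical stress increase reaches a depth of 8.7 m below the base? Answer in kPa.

Δσ_z ≈ 13.9 kPa

By the 2:1 method the load spreads at 1 horizontal : 2 vertical, so at depth z the loaded area has grown by z in each plan dimension:
Δσ ≈ qD²/(D+z)² = 127×4.3²/(4.3+8.7)² = 13.895 kPa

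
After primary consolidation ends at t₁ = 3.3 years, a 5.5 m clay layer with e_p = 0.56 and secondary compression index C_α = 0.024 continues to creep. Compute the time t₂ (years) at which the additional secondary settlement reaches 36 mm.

t₂ ≈ 8.79 years

S_s = C_α·H/(1+e_p)·log₁₀(t₂/t₁) ⇒ log₁₀(t₂/t₁) = S_s·(1+e_p)/(C_α·H).
log₁₀(t₂/t₁) = 0.036 × (1+0.56) / (0.024×5.5) = 0.4255
t₂ = t₁ × 10^0.4255 = 3.3 × 2.664 = 8.79 years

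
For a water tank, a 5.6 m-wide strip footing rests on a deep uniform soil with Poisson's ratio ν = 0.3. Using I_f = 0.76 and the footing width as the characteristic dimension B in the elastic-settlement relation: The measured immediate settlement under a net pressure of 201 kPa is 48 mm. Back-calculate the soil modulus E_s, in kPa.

E_s ≈ 16200 kPa

S_e = q·B·(1−ν²)/E_s · I_f  ⇒  E_s = q·B·(1−ν²)·I_f / S_e.
E_s = 201 × 5.6 × 0.91 × 0.76 / 0.048 = 16220 kPa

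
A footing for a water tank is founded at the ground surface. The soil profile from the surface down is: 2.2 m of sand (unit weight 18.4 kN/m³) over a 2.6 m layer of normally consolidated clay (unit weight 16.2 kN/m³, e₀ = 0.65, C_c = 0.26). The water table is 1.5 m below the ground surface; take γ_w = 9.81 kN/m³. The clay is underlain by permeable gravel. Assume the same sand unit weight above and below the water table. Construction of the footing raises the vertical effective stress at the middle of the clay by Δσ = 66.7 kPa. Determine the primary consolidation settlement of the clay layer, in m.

Mid-depth of clay below the ground surface: z = 2.2 + 2.6/2 = 3.5 m.
Total vertical stress at mid-clay: σ_v = 18.4×2.2 + 16.2×1.3 = 61.54 kPa.
Pore pressure: u = 9.81×(3.5 − 1.5) = 19.62 kPa.
Initial effective stress: σ'_0 = σ_v − u = 61.54 − 19.62 = 41.92 kPa.
Final effective stress: σ'_f = σ'_0 + Δσ = 41.92 + 66.7 = 108.62 kPa.
Normally consolidated clay, so the full stress increment lies on the virgin compression line:
S_c = C_c·H/(1+e₀)·log₁₀(σ'_f/σ'_0) = 0.26×2.6/(1+0.65)×log₁₀(108.62/41.92)
    = 0.4097 × 0.41349 = 0.1694 m

S_c ≈ 0.169 m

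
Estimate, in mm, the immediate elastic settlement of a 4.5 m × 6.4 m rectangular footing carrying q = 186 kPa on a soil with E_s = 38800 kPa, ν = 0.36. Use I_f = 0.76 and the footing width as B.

S_e ≈ 14.3 mm

Immediate (elastic) settlement: S_e = q·B·(1−ν²)/E_s · I_f.
S_e = 186 × 4.5 × (1 − 0.36²) / 38800 × 0.76
    = 186 × 4.5 × 0.8704 / 38800 × 0.76
    = 0.01427 m = 14.27 mm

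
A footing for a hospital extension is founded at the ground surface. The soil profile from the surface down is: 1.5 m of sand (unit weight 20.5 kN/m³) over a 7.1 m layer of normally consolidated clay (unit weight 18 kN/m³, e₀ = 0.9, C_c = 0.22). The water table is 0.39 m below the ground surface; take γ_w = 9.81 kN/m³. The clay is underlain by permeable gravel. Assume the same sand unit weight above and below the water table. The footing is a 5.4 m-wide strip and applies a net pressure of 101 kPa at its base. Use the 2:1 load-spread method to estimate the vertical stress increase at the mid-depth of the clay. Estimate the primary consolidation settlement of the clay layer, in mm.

Mid-depth of clay below the ground surface: z = 1.5 + 7.1/2 = 5.05 m.
Total vertical stress at mid-clay: σ_v = 20.5×1.5 + 18×3.55 = 94.65 kPa.
Pore pressure: u = 9.81×(5.05 − 0.39) = 45.715 kPa.
Initial effective stress: σ'_0 = σ_v − u = 94.65 − 45.715 = 48.935 kPa.
Stress increase at mid-clay by the 2:1 spreading method:
Δσ = qB/(B+z) = 101×5.4/(5.4+5.05) = 52.191 kPa
Final effective stress: σ'_f = σ'_0 + Δσ = 48.935 + 52.191 = 101.13 kPa.
Normally consolidated clay, so the full stress increment lies on the virgin compression line:
S_c = C_c·H/(1+e₀)·log₁₀(σ'_f/σ'_0) = 0.22×7.1/(1+0.9)×log₁₀(101.13/48.935)
    = 0.82211 × 0.31526 = 0.2592 m

S_c ≈ 259 mm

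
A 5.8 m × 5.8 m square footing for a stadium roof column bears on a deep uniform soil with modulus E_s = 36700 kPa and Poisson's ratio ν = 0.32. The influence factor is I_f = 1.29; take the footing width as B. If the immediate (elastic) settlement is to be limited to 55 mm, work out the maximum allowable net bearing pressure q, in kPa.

q ≈ 301 kPa

S_e = q·B·(1−ν²)/E_s · I_f  ⇒  q = S_e·E_s / (B·(1−ν²)·I_f).
q = 0.055 × 36700 / (5.8 × 0.8976 × 1.29) = 300.6 kPa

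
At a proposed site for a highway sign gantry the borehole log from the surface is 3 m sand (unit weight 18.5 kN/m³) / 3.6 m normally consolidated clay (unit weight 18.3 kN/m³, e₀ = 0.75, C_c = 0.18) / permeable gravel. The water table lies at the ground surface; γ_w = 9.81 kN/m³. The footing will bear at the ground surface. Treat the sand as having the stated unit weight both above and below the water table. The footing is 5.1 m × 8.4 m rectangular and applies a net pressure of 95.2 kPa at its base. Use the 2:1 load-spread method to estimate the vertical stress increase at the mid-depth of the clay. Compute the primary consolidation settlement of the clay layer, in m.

S_c ≈ 0.0904 m

Mid-depth of clay below the ground surface: z = 3 + 3.6/2 = 4.8 m.
Total vertical stress at mid-clay: σ_v = 18.5×3 + 18.3×1.8 = 88.44 kPa.
Pore pressure: u = 9.81×(4.8 − 0) = 47.088 kPa.
Initial effective stress: σ'_0 = σ_v − u = 88.44 − 47.088 = 41.352 kPa.
Stress increase at mid-clay by the 2:1 spreading method:
Δσ = qBL/((B+z)(L+z)) = 95.2×5.1×8.4/((5.1+4.8)(8.4+4.8)) = 31.209 kPa
Final effective stress: σ'_f = σ'_0 + Δσ = 41.352 + 31.209 = 72.561 kPa.
Normally consolidated clay, so the full stress increment lies on the virgin compression line:
S_c = C_c·H/(1+e₀)·log₁₀(σ'_f/σ'_0) = 0.18×3.6/(1+0.75)×log₁₀(72.561/41.352)
    = 0.37029 × 0.24421 = 0.09043 m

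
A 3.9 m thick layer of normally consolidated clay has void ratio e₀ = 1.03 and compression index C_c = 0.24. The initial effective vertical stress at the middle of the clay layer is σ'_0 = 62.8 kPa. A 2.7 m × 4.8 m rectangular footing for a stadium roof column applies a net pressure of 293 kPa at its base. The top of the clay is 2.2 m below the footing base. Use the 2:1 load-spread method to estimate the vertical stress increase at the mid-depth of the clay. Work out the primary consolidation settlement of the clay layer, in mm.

Mid-depth of clay below the footing base: z = 2.2 + 3.9/2 = 4.15 m.
Stress increase at mid-clay by the 2:1 spreading method:
Δσ = qBL/((B+z)(L+z)) = 293×2.7×4.8/((2.7+4.15)(4.8+4.15)) = 61.938 kPa
Final effective stress: σ'_f = σ'_0 + Δσ = 62.8 + 61.938 = 124.74 kPa.
Normally consolidated clay, so the full stress increment lies on the virgin compression line:
S_c = C_c·H/(1+e₀)·log₁₀(σ'_f/σ'_0) = 0.24×3.9/(1+1.03)×log₁₀(124.74/62.8)
    = 0.46108 × 0.29805 = 0.1374 m

S_c ≈ 137 mm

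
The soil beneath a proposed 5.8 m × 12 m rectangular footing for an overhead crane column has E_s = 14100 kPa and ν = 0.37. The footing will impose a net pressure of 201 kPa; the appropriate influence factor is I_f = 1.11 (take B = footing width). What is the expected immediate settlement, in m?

S_e ≈ 0.0792 m

Immediate (elastic) settlement: S_e = q·B·(1−ν²)/E_s · I_f.
S_e = 201 × 5.8 × (1 − 0.37²) / 14100 × 1.11
    = 201 × 5.8 × 0.8631 / 14100 × 1.11
    = 0.07921 m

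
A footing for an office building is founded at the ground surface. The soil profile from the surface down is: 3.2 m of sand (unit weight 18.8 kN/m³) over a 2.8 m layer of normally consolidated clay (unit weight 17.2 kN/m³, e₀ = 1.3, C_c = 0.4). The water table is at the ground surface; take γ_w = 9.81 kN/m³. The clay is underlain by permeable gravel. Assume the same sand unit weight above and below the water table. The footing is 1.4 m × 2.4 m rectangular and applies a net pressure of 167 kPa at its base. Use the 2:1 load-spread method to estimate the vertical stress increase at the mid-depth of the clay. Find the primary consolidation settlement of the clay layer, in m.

Mid-depth of clay below the ground surface: z = 3.2 + 2.8/2 = 4.6 m.
Total vertical stress at mid-clay: σ_v = 18.8×3.2 + 17.2×1.4 = 84.24 kPa.
Pore pressure: u = 9.81×(4.6 − 0) = 45.126 kPa.
Initial effective stress: σ'_0 = σ_v − u = 84.24 − 45.126 = 39.114 kPa.
Stress increase at mid-clay by the 2:1 spreading method:
Δσ = qBL/((B+z)(L+z)) = 167×1.4×2.4/((1.4+4.6)(2.4+4.6)) = 13.36 kPa
Final effective stress: σ'_f = σ'_0 + Δσ = 39.114 + 13.36 = 52.474 kPa.
Normally consolidated clay, so the full stress increment lies on the virgin compression line:
S_c = C_c·H/(1+e₀)·log₁₀(σ'_f/σ'_0) = 0.4×2.8/(1+1.3)×log₁₀(52.474/39.114)
    = 0.48696 × 0.12761 = 0.06214 m

S_c ≈ 0.0621 m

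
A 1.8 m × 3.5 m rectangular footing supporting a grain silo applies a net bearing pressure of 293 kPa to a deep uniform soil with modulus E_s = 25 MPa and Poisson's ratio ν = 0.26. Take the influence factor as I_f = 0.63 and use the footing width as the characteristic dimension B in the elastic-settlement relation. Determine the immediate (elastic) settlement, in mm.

S_e ≈ 12.4 mm

Immediate (elastic) settlement: S_e = q·B·(1−ν²)/E_s · I_f.
E_s = 25 MPa = 25000 kPa.
S_e = 293 × 1.8 × (1 − 0.26²) / 25000 × 0.63
    = 293 × 1.8 × 0.9324 / 25000 × 0.63
    = 0.01239 m = 12.39 mm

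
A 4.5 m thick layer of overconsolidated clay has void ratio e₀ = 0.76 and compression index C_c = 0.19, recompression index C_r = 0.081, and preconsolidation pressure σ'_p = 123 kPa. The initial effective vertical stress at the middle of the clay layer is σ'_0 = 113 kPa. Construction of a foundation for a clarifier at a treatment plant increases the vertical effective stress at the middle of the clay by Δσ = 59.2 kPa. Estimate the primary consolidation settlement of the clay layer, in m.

S_c ≈ 0.0786 m

Final effective stress: σ'_f = 113 + 59.2 = 172.2 kPa.
σ'_f = 172.2 > σ'_p = 123 kPa, so the stress path crosses the preconsolidation pressure — recompression up to σ'_p, then virgin compression beyond:
S_c = H/(1+e₀)·[C_r·log₁₀(σ'_p/σ'_0) + C_c·log₁₀(σ'_f/σ'_p)]
    = 4.5/1.76 × [0.081×log₁₀(123/113) + 0.19×log₁₀(172.2/123)]
    = 2.5568 × [0.002983 + 0.027764] = 0.07861 m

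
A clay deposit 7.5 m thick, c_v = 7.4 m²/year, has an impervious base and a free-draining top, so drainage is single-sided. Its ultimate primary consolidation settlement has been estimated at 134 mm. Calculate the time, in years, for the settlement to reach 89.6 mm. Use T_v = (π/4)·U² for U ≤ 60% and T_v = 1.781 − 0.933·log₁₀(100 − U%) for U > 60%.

t ≈ 2.76 years

Drainage path length: H_d = H = 7.5 m (single drainage).
U = S(t)/S_ult = 89.6/134 = 0.6687.
U > 60%: T_v = 1.781 − 0.933·log₁₀(100 − 66.866) = 0.36258.
t = T_v·H_d²/c_v = 0.36258×7.5²/7.4 = 2.756 years.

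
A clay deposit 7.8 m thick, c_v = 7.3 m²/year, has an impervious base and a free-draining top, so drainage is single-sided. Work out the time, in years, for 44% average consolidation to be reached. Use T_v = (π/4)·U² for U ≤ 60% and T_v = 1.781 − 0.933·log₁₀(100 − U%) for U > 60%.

t ≈ 1.27 years

Drainage path length: H_d = H = 7.8 m (single drainage).
U ≤ 60%: T_v = (π/4)·U² = (π/4)×0.44² = 0.15205.
t = T_v·H_d²/c_v = 0.15205×7.8²/7.3 = 1.267 years.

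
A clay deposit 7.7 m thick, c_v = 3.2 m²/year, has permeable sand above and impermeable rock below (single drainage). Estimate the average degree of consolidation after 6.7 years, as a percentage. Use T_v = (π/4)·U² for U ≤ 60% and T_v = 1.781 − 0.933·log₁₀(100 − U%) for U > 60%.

U ≈ 66.8 %

Drainage path length: H_d = H = 7.7 m (single drainage).
T_v = c_v·t/H_d² = 3.2×6.7/7.7² = 0.36161.
T_v = 0.36161 corresponds to the U > 60% branch:
U = 1 − 10^((1.781 − T_v)/0.933)/100 = 0.6679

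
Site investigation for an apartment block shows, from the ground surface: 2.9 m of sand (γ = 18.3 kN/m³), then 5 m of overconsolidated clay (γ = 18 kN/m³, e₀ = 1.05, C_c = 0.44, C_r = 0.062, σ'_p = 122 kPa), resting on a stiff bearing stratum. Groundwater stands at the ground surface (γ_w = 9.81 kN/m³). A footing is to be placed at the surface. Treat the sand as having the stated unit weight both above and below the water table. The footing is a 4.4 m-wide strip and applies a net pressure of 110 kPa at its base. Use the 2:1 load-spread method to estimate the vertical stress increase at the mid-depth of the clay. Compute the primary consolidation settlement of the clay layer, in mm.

S_c ≈ 48.6 mm

Mid-depth of clay below the ground surface: z = 2.9 + 5/2 = 5.4 m.
Total vertical stress at mid-clay: σ_v = 18.3×2.9 + 18×2.5 = 98.07 kPa.
Pore pressure: u = 9.81×(5.4 − 0) = 52.974 kPa.
Initial effective stress: σ'_0 = σ_v − u = 98.07 − 52.974 = 45.096 kPa.
Stress increase at mid-clay by the 2:1 spreading method:
Δσ = qB/(B+z) = 110×4.4/(4.4+5.4) = 49.388 kPa
Final effective stress: σ'_f = 45.096 + 49.388 = 94.484 kPa.
σ'_f = 94.484 ≤ σ'_p = 122 kPa, so the clay remains overconsolidated and only the recompression index applies:
S_c = C_r·H/(1+e₀)·log₁₀(σ'_f/σ'_0) = 0.062×5/2.05×log₁₀(94.484/45.096)
    = 0.15122 × 0.32122 = 0.04857 m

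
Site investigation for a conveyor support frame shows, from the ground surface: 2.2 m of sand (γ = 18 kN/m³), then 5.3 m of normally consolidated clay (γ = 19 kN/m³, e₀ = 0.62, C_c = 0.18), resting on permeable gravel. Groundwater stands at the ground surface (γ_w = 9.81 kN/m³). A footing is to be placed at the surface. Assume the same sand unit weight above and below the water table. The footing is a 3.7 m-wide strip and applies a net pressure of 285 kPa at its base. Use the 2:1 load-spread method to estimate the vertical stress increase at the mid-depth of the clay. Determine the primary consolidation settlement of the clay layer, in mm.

S_c ≈ 349 mm

Mid-depth of clay below the ground surface: z = 2.2 + 5.3/2 = 4.85 m.
Total vertical stress at mid-clay: σ_v = 18×2.2 + 19×2.65 = 89.95 kPa.
Pore pressure: u = 9.81×(4.85 − 0) = 47.578 kPa.
Initial effective stress: σ'_0 = σ_v − u = 89.95 − 47.578 = 42.372 kPa.
Stress increase at mid-clay by the 2:1 spreading method:
Δσ = qB/(B+z) = 285×3.7/(3.7+4.85) = 123.33 kPa
Final effective stress: σ'_f = σ'_0 + Δσ = 42.372 + 123.33 = 165.7 kPa.
Normally consolidated clay, so the full stress increment lies on the virgin compression line:
S_c = C_c·H/(1+e₀)·log₁₀(σ'_f/σ'_0) = 0.18×5.3/(1+0.62)×log₁₀(165.7/42.372)
    = 0.58889 × 0.59224 = 0.3488 m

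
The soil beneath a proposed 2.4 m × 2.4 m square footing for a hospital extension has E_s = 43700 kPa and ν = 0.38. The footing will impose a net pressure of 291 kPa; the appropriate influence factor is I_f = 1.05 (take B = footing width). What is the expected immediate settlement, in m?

Immediate (elastic) settlement: S_e = q·B·(1−ν²)/E_s · I_f.
S_e = 291 × 2.4 × (1 − 0.38²) / 43700 × 1.05
    = 291 × 2.4 × 0.8556 / 43700 × 1.05
    = 0.01436 m

S_e ≈ 0.0144 m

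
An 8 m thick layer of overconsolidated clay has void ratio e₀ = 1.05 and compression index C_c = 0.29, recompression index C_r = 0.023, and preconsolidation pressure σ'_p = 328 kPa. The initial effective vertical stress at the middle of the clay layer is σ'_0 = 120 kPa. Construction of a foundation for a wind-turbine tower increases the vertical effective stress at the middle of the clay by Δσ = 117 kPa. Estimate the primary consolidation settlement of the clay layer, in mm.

S_c ≈ 26.5 mm

Final effective stress: σ'_f = 120 + 117 = 237 kPa.
σ'_f = 237 ≤ σ'_p = 328 kPa, so the clay remains overconsolidated and only the recompression index applies:
S_c = C_r·H/(1+e₀)·log₁₀(σ'_f/σ'_0) = 0.023×8/2.05×log₁₀(237/120)
    = 0.089755 × 0.29557 = 0.02653 m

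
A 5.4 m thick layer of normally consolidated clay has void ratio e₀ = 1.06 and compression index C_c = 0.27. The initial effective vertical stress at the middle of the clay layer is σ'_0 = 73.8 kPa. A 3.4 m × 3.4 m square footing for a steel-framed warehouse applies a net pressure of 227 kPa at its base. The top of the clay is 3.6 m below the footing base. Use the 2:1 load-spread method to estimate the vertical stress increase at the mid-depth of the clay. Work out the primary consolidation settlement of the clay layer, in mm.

Mid-depth of clay below the footing base: z = 3.6 + 5.4/2 = 6.3 m.
Stress increase at mid-clay by the 2:1 spreading method:
Δσ = qBL/((B+z)(L+z)) = 227×3.4×3.4/((3.4+6.3)(3.4+6.3)) = 27.889 kPa
Final effective stress: σ'_f = σ'_0 + Δσ = 73.8 + 27.889 = 101.69 kPa.
Normally consolidated clay, so the full stress increment lies on the virgin compression line:
S_c = C_c·H/(1+e₀)·log₁₀(σ'_f/σ'_0) = 0.27×5.4/(1+1.06)×log₁₀(101.69/73.8)
    = 0.70777 × 0.13922 = 0.09854 m

S_c ≈ 98.5 mm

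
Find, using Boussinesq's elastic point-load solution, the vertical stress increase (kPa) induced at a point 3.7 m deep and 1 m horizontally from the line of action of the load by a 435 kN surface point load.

Boussinesq vertical stress below a point load on an elastic half-space:
Δσ_z = 3P/(2πz²) · [1 + (r/z)²]^(−5/2)
r/z = 1/3.7 = 0.27027; [1+(r/z)²]^(−5/2) = 0.83841.
Δσ_z = 3×435/(2π×3.7²) × 0.83841 = 15.171 × 0.83841 = 12.72 kPa

Δσ_z ≈ 12.7 kPa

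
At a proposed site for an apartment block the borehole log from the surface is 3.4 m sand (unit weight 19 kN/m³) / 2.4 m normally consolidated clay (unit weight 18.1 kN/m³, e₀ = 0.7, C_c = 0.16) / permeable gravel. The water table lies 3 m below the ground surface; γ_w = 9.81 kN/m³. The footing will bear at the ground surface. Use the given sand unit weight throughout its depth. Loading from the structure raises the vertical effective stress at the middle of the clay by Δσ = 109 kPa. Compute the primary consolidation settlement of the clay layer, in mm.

Mid-depth of clay below the ground surface: z = 3.4 + 2.4/2 = 4.6 m.
Total vertical stress at mid-clay: σ_v = 19×3.4 + 18.1×1.2 = 86.32 kPa.
Pore pressure: u = 9.81×(4.6 − 3) = 15.696 kPa.
Initial effective stress: σ'_0 = σ_v − u = 86.32 − 15.696 = 70.624 kPa.
Final effective stress: σ'_f = σ'_0 + Δσ = 70.624 + 109 = 179.62 kPa.
Normally consolidated clay, so the full stress increment lies on the virgin compression line:
S_c = C_c·H/(1+e₀)·log₁₀(σ'_f/σ'_0) = 0.16×2.4/(1+0.7)×log₁₀(179.62/70.624)
    = 0.22588 × 0.4054 = 0.09157 m

S_c ≈ 91.6 mm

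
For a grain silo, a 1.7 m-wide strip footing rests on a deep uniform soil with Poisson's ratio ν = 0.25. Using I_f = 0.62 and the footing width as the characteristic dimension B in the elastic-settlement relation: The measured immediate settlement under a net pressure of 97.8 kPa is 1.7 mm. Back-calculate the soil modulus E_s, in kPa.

E_s ≈ 56800 kPa

S_e = q·B·(1−ν²)/E_s · I_f  ⇒  E_s = q·B·(1−ν²)·I_f / S_e.
E_s = 97.8 × 1.7 × 0.9375 × 0.62 / 0.0017 = 56850 kPa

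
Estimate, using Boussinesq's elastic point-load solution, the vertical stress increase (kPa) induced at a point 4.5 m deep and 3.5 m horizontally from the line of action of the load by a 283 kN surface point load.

Δσ_z ≈ 2.04 kPa

Boussinesq vertical stress below a point load on an elastic half-space:
Δσ_z = 3P/(2πz²) · [1 + (r/z)²]^(−5/2)
r/z = 3.5/4.5 = 0.77778; [1+(r/z)²]^(−5/2) = 0.30645.
Δσ_z = 3×283/(2π×4.5²) × 0.30645 = 6.6727 × 0.30645 = 2.045 kPa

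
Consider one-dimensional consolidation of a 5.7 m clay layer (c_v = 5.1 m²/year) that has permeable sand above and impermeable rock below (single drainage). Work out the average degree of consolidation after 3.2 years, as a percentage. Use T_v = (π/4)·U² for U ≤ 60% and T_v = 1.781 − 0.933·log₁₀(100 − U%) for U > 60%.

Drainage path length: H_d = H = 5.7 m (single drainage).
T_v = c_v·t/H_d² = 5.1×3.2/5.7² = 0.50231.
T_v = 0.50231 corresponds to the U > 60% branch:
U = 1 − 10^((1.781 − T_v)/0.933)/100 = 0.7653

U ≈ 76.5 %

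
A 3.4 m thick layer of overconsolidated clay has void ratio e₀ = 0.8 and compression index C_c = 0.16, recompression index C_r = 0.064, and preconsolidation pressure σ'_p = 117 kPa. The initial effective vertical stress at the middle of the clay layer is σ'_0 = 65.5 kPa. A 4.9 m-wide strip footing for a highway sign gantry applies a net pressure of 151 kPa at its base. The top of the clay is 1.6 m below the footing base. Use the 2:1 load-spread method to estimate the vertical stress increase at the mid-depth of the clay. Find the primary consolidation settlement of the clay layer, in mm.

S_c ≈ 68 mm

Mid-depth of clay below the footing base: z = 1.6 + 3.4/2 = 3.3 m.
Stress increase at mid-clay by the 2:1 spreading method:
Δσ = qB/(B+z) = 151×4.9/(4.9+3.3) = 90.232 kPa
Final effective stress: σ'_f = 65.5 + 90.232 = 155.73 kPa.
σ'_f = 155.73 > σ'_p = 117 kPa, so the stress path crosses the preconsolidation pressure — recompression up to σ'_p, then virgin compression beyond:
S_c = H/(1+e₀)·[C_r·log₁₀(σ'_p/σ'_0) + C_c·log₁₀(σ'_f/σ'_p)]
    = 3.4/1.8 × [0.064×log₁₀(117/65.5) + 0.16×log₁₀(155.73/117)]
    = 1.8889 × [0.016124 + 0.01987] = 0.06799 m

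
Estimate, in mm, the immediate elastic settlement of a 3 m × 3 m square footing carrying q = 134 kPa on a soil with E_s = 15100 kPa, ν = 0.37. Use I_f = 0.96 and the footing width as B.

Immediate (elastic) settlement: S_e = q·B·(1−ν²)/E_s · I_f.
S_e = 134 × 3 × (1 − 0.37²) / 15100 × 0.96
    = 134 × 3 × 0.8631 / 15100 × 0.96
    = 0.02206 m = 22.06 mm

S_e ≈ 22.1 mm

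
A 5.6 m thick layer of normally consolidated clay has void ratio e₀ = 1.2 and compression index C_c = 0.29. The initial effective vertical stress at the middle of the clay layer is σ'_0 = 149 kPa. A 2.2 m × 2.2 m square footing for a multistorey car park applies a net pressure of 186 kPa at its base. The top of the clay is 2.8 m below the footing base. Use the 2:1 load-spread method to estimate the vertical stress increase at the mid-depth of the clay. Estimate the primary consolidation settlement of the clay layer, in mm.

S_c ≈ 30.4 mm

Mid-depth of clay below the footing base: z = 2.8 + 5.6/2 = 5.6 m.
Stress increase at mid-clay by the 2:1 spreading method:
Δσ = qBL/((B+z)(L+z)) = 186×2.2×2.2/((2.2+5.6)(2.2+5.6)) = 14.797 kPa
Final effective stress: σ'_f = σ'_0 + Δσ = 149 + 14.797 = 163.8 kPa.
Normally consolidated clay, so the full stress increment lies on the virgin compression line:
S_c = C_c·H/(1+e₀)·log₁₀(σ'_f/σ'_0) = 0.29×5.6/(1+1.2)×log₁₀(163.8/149)
    = 0.73818 × 0.041128 = 0.03036 m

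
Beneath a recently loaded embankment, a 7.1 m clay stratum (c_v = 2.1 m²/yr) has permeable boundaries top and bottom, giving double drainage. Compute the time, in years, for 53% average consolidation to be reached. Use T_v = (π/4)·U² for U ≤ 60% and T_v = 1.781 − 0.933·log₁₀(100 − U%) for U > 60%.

Drainage path length: H_d = H/2 = 3.55 m (double drainage).
U ≤ 60%: T_v = (π/4)·U² = (π/4)×0.53² = 0.22062.
t = T_v·H_d²/c_v = 0.22062×3.55²/2.1 = 1.324 years.

t ≈ 1.32 years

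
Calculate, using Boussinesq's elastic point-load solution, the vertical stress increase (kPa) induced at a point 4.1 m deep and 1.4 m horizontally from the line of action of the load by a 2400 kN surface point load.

Boussinesq vertical stress below a point load on an elastic half-space:
Δσ_z = 3P/(2πz²) · [1 + (r/z)²]^(−5/2)
r/z = 1.4/4.1 = 0.34146; [1+(r/z)²]^(−5/2) = 0.75903.
Δσ_z = 3×2400/(2π×4.1²) × 0.75903 = 68.169 × 0.75903 = 51.74 kPa

Δσ_z ≈ 51.7 kPa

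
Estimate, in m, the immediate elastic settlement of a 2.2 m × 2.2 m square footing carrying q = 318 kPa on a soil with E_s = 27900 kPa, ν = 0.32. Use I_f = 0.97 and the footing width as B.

Immediate (elastic) settlement: S_e = q·B·(1−ν²)/E_s · I_f.
S_e = 318 × 2.2 × (1 − 0.32²) / 27900 × 0.97
    = 318 × 2.2 × 0.8976 / 27900 × 0.97
    = 0.02183 m

S_e ≈ 0.0218 m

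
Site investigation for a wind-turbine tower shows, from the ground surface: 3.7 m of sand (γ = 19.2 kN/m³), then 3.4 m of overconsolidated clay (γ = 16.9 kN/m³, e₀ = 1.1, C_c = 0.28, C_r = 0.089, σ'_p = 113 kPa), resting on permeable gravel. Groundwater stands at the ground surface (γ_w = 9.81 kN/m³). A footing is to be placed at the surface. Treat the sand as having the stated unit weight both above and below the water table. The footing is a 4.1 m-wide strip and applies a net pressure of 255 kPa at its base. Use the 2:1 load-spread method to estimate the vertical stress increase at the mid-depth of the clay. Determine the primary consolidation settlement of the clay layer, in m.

Mid-depth of clay below the ground surface: z = 3.7 + 3.4/2 = 5.4 m.
Total vertical stress at mid-clay: σ_v = 19.2×3.7 + 16.9×1.7 = 99.77 kPa.
Pore pressure: u = 9.81×(5.4 − 0) = 52.974 kPa.
Initial effective stress: σ'_0 = σ_v − u = 99.77 − 52.974 = 46.796 kPa.
Stress increase at mid-clay by the 2:1 spreading method:
Δσ = qB/(B+z) = 255×4.1/(4.1+5.4) = 110.05 kPa
Final effective stress: σ'_f = 46.796 + 110.05 = 156.85 kPa.
σ'_f = 156.85 > σ'_p = 113 kPa, so the stress path crosses the preconsolidation pressure — recompression up to σ'_p, then virgin compression beyond:
S_c = H/(1+e₀)·[C_r·log₁₀(σ'_p/σ'_0) + C_c·log₁₀(σ'_f/σ'_p)]
    = 3.4/2.1 × [0.089×log₁₀(113/46.796) + 0.28×log₁₀(156.85/113)]
    = 1.619 × [0.034075 + 0.039874] = 0.1197 m

S_c ≈ 0.12 m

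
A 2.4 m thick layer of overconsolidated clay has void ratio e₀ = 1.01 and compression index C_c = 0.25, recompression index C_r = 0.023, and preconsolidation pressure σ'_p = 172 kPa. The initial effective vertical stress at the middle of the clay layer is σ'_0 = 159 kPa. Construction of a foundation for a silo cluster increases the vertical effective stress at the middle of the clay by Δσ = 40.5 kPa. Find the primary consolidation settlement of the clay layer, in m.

S_c ≈ 0.0202 m

Final effective stress: σ'_f = 159 + 40.5 = 199.5 kPa.
σ'_f = 199.5 > σ'_p = 172 kPa, so the stress path crosses the preconsolidation pressure — recompression up to σ'_p, then virgin compression beyond:
S_c = H/(1+e₀)·[C_r·log₁₀(σ'_p/σ'_0) + C_c·log₁₀(σ'_f/σ'_p)]
    = 2.4/2.01 × [0.023×log₁₀(172/159) + 0.25×log₁₀(199.5/172)]
    = 1.194 × [0.00078502 + 0.016104] = 0.02017 m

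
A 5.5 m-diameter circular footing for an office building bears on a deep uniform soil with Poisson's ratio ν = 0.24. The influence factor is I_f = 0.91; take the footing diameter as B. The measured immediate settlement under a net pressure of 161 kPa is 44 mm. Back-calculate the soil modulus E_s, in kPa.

S_e = q·B·(1−ν²)/E_s · I_f  ⇒  E_s = q·B·(1−ν²)·I_f / S_e.
E_s = 161 × 5.5 × 0.9424 × 0.91 / 0.044 = 17260 kPa

E_s ≈ 17300 kPa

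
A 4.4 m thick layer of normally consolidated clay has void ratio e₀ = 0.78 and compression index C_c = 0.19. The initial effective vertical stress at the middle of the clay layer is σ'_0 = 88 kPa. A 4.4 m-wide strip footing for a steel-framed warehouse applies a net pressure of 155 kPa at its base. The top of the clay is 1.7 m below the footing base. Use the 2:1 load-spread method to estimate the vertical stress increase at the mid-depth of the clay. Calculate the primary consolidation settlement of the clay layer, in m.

S_c ≈ 0.135 m

Mid-depth of clay below the footing base: z = 1.7 + 4.4/2 = 3.9 m.
Stress increase at mid-clay by the 2:1 spreading method:
Δσ = qB/(B+z) = 155×4.4/(4.4+3.9) = 82.169 kPa
Final effective stress: σ'_f = σ'_0 + Δσ = 88 + 82.169 = 170.17 kPa.
Normally consolidated clay, so the full stress increment lies on the virgin compression line:
S_c = C_c·H/(1+e₀)·log₁₀(σ'_f/σ'_0) = 0.19×4.4/(1+0.78)×log₁₀(170.17/88)
    = 0.46966 × 0.2864 = 0.1345 m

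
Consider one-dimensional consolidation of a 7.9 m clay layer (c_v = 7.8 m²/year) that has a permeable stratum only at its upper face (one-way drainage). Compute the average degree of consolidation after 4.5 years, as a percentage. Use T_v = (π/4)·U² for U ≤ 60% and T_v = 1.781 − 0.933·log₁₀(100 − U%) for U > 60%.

Drainage path length: H_d = H = 7.9 m (single drainage).
T_v = c_v·t/H_d² = 7.8×4.5/7.9² = 0.56241.
T_v = 0.56241 corresponds to the U > 60% branch:
U = 1 − 10^((1.781 − T_v)/0.933)/100 = 0.7977

U ≈ 79.8 %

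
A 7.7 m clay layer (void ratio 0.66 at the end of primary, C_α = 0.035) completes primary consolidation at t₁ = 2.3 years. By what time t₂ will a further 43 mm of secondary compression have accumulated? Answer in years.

S_s = C_α·H/(1+e_p)·log₁₀(t₂/t₁) ⇒ log₁₀(t₂/t₁) = S_s·(1+e_p)/(C_α·H).
log₁₀(t₂/t₁) = 0.043 × (1+0.66) / (0.035×7.7) = 0.2649
t₂ = t₁ × 10^0.2649 = 2.3 × 1.84 = 4.232 years

t₂ ≈ 4.23 years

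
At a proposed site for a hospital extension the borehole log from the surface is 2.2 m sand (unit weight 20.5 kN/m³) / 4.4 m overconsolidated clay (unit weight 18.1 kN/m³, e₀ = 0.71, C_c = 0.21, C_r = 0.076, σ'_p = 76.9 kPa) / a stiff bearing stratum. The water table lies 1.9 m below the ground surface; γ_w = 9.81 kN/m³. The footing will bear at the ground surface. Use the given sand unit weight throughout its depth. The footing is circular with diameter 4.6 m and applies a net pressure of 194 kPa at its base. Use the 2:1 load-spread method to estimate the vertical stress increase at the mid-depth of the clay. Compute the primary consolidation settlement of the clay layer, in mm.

Mid-depth of clay below the ground surface: z = 2.2 + 4.4/2 = 4.4 m.
Total vertical stress at mid-clay: σ_v = 20.5×2.2 + 18.1×2.2 = 84.92 kPa.
Pore pressure: u = 9.81×(4.4 − 1.9) = 24.525 kPa.
Initial effective stress: σ'_0 = σ_v − u = 84.92 − 24.525 = 60.395 kPa.
Stress increase at mid-clay by the 2:1 spreading method:
Δσ ≈ qD²/(D+z)² = 194×4.6²/(4.6+4.4)² = 50.68 kPa
Final effective stress: σ'_f = 60.395 + 50.68 = 111.08 kPa.
σ'_f = 111.08 > σ'_p = 76.9 kPa, so the stress path crosses the preconsolidation pressure — recompression up to σ'_p, then virgin compression beyond:
S_c = H/(1+e₀)·[C_r·log₁₀(σ'_p/σ'_0) + C_c·log₁₀(σ'_f/σ'_p)]
    = 4.4/1.71 × [0.076×log₁₀(76.9/60.395) + 0.21×log₁₀(111.08/76.9)]
    = 2.5731 × [0.0079743 + 0.033539] = 0.1068 m

S_c ≈ 107 mm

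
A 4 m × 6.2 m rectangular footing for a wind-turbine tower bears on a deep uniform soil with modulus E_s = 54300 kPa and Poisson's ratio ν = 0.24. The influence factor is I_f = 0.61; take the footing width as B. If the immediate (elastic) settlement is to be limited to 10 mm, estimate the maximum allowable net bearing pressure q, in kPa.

S_e = q·B·(1−ν²)/E_s · I_f  ⇒  q = S_e·E_s / (B·(1−ν²)·I_f).
q = 0.01 × 54300 / (4 × 0.9424 × 0.61) = 236.1 kPa

q ≈ 236 kPa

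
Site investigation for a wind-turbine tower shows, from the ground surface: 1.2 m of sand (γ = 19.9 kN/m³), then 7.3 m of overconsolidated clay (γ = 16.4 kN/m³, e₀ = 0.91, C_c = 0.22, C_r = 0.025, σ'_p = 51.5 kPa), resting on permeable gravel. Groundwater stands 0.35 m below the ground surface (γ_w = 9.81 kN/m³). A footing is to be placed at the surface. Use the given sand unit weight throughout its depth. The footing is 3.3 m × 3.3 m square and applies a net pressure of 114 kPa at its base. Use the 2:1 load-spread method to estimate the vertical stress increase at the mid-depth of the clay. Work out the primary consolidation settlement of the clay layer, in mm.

Mid-depth of clay below the ground surface: z = 1.2 + 7.3/2 = 4.85 m.
Total vertical stress at mid-clay: σ_v = 19.9×1.2 + 16.4×3.65 = 83.74 kPa.
Pore pressure: u = 9.81×(4.85 − 0.35) = 44.145 kPa.
Initial effective stress: σ'_0 = σ_v − u = 83.74 − 44.145 = 39.595 kPa.
Stress increase at mid-clay by the 2:1 spreading method:
Δσ = qBL/((B+z)(L+z)) = 114×3.3×3.3/((3.3+4.85)(3.3+4.85)) = 18.69 kPa
Final effective stress: σ'_f = 39.595 + 18.69 = 58.285 kPa.
σ'_f = 58.285 > σ'_p = 51.5 kPa, so the stress path crosses the preconsolidation pressure — recompression up to σ'_p, then virgin compression beyond:
S_c = H/(1+e₀)·[C_r·log₁₀(σ'_p/σ'_0) + C_c·log₁₀(σ'_f/σ'_p)]
    = 7.3/1.91 × [0.025×log₁₀(51.5/39.595) + 0.22×log₁₀(58.285/51.5)]
    = 3.822 × [0.0028542 + 0.011825] = 0.0561 m

S_c ≈ 56.1 mm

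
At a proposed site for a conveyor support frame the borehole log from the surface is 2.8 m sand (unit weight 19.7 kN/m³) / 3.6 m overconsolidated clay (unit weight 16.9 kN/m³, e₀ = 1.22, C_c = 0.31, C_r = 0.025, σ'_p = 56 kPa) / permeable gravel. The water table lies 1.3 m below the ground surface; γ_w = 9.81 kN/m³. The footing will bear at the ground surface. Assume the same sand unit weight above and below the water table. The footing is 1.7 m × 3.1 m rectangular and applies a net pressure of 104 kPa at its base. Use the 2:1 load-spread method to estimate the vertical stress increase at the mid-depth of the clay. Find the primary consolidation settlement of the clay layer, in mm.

Mid-depth of clay below the ground surface: z = 2.8 + 3.6/2 = 4.6 m.
Total vertical stress at mid-clay: σ_v = 19.7×2.8 + 16.9×1.8 = 85.58 kPa.
Pore pressure: u = 9.81×(4.6 − 1.3) = 32.373 kPa.
Initial effective stress: σ'_0 = σ_v − u = 85.58 − 32.373 = 53.207 kPa.
Stress increase at mid-clay by the 2:1 spreading method:
Δσ = qBL/((B+z)(L+z)) = 104×1.7×3.1/((1.7+4.6)(3.1+4.6)) = 11.298 kPa
Final effective stress: σ'_f = 53.207 + 11.298 = 64.505 kPa.
σ'_f = 64.505 > σ'_p = 56 kPa, so the stress path crosses the preconsolidation pressure — recompression up to σ'_p, then virgin compression beyond:
S_c = H/(1+e₀)·[C_r·log₁₀(σ'_p/σ'_0) + C_c·log₁₀(σ'_f/σ'_p)]
    = 3.6/2.22 × [0.025×log₁₀(56/53.207) + 0.31×log₁₀(64.505/56)]
    = 1.6216 × [0.00055548 + 0.019036] = 0.03177 m

S_c ≈ 31.8 mm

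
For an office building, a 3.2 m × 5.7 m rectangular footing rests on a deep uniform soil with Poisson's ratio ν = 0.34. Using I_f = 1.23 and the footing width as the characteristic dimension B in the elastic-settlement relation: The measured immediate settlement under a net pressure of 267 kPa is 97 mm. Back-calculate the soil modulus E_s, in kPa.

E_s ≈ 9580 kPa

S_e = q·B·(1−ν²)/E_s · I_f  ⇒  E_s = q·B·(1−ν²)·I_f / S_e.
E_s = 267 × 3.2 × 0.8844 × 1.23 / 0.097 = 9582 kPa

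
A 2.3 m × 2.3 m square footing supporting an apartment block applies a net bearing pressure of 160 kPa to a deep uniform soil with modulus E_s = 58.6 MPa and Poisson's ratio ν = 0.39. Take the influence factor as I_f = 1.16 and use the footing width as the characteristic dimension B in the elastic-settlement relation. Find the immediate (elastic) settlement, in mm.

S_e ≈ 6.18 mm

Immediate (elastic) settlement: S_e = q·B·(1−ν²)/E_s · I_f.
E_s = 58.6 MPa = 58600 kPa.
S_e = 160 × 2.3 × (1 − 0.39²) / 58600 × 1.16
    = 160 × 2.3 × 0.8479 / 58600 × 1.16
    = 0.006177 m = 6.177 mm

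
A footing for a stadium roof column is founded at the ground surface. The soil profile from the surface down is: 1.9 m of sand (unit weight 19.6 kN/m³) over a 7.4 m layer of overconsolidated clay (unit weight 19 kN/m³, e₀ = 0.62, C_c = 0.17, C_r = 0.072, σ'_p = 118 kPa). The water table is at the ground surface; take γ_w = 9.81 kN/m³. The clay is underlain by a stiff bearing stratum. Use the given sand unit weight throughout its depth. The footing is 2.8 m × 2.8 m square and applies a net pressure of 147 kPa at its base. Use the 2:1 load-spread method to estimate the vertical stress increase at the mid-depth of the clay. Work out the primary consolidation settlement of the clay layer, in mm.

Mid-depth of clay below the ground surface: z = 1.9 + 7.4/2 = 5.6 m.
Total vertical stress at mid-clay: σ_v = 19.6×1.9 + 19×3.7 = 107.54 kPa.
Pore pressure: u = 9.81×(5.6 − 0) = 54.936 kPa.
Initial effective stress: σ'_0 = σ_v − u = 107.54 − 54.936 = 52.604 kPa.
Stress increase at mid-clay by the 2:1 spreading method:
Δσ = qBL/((B+z)(L+z)) = 147×2.8×2.8/((2.8+5.6)(2.8+5.6)) = 16.333 kPa
Final effective stress: σ'_f = 52.604 + 16.333 = 68.937 kPa.
σ'_f = 68.937 ≤ σ'_p = 118 kPa, so the clay remains overconsolidated and only the recompression index applies:
S_c = C_r·H/(1+e₀)·log₁₀(σ'_f/σ'_0) = 0.072×7.4/1.62×log₁₀(68.937/52.604)
    = 0.32889 × 0.11743 = 0.03862 m

S_c ≈ 38.6 mm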